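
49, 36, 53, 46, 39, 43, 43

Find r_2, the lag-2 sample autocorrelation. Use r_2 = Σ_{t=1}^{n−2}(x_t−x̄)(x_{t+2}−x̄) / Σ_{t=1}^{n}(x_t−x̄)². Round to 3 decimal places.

Mean x̄ = (49 + 36 + 53 + 46 + 39 + 43 + 43)/7 = 44.1429
Σ(x_t−x̄)(x_{t+2}−x̄) = (43.0204) + (-15.1224) + (-45.5510) + (-2.1224) + (5.8776) = -13.8980
Denominator Σ(x_t−x̄)² = 200.8571
r_2 = -13.8980 / 200.8571 = -0.069

-0.069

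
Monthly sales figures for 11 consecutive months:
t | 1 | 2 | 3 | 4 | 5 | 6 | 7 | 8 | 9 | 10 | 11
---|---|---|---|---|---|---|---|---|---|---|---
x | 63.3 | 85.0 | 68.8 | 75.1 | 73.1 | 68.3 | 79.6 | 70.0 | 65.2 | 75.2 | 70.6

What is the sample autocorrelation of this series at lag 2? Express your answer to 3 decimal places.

Mean x̄ = (63.3 + 85.0 + 68.8 + 75.1 + 73.1 + 68.3 + 79.6 + 70.0 + 65.2 + 75.2 + 70.6)/11 = 72.2000
Numerator Σ_{t=1}^{9}(x_t−x̄)(x_{t+2}−x̄) = 21.0500
Denominator Σ(x_t−x̄)² = 399.2000
r_2 = 21.0500 / 399.2000 = 0.053

0.053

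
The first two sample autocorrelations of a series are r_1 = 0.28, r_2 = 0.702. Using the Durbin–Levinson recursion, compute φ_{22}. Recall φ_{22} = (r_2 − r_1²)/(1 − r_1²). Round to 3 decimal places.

0.677

φ_{22} = (r_2 − r_1²) / (1 − r_1²)
r_1² = (0.28)² = 0.0784
Numerator = 0.702 − 0.0784 = 0.6236; denominator = 1 − 0.0784 = 0.9216
φ_{22} = 0.6236 / 0.9216 = 0.677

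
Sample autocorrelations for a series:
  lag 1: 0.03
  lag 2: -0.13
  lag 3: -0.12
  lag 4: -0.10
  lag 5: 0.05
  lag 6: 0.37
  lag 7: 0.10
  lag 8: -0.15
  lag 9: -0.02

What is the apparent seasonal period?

6

The largest autocorrelation is r_6 = 0.37; the remaining lags stay at or below 0.10.
The dominant spike at lag 6 indicates a seasonal period of 6.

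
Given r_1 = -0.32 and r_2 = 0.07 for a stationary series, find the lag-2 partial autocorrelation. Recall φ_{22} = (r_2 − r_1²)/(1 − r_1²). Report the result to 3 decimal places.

φ_{22} = (r_2 − r_1²) / (1 − r_1²)
r_1² = (-0.32)² = 0.1024
Numerator = 0.07 − 0.1024 = -0.0324; denominator = 1 − 0.1024 = 0.8976
φ_{22} = -0.0324 / 0.8976 = -0.036

-0.036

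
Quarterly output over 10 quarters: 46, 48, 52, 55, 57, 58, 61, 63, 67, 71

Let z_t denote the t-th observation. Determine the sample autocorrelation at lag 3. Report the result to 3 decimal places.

Mean z̄ = (46 + 48 + 52 + 55 + 57 + 58 + 61 + 63 + 67 + 71)/10 = 57.8000
Σ(z_t−z̄)(z_{t+3}−z̄) = (33.0400) + (7.8400) + (-1.1600) + (-8.9600) + (-4.1600) + (1.8400) + (42.2400) = 70.6800
Denominator Σ(z_t−z̄)² = 573.6000
r_3 = 70.6800 / 573.6000 = 0.123

0.123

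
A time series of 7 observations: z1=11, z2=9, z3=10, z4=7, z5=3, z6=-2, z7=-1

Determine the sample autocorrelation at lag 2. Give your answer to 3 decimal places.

0.144

Mean z̄ = (11 + 9 + 10 + 7 + 3 − 2 − 1)/7 = 5.2857
Deviations from mean: 5.7143, 3.7143, 4.7143, 1.7143, -2.2857, -7.2857, -6.2857
Numerator Σ_{t=1}^{5}(z_t−z̄)(z_{t+2}−z̄) = 24.4082
Denominator Σ(z_t−z̄)² = 169.4286
r_2 = 24.4082 / 169.4286 = 0.144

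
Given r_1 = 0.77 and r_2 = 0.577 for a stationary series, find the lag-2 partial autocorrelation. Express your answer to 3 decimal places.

-0.039

φ_{22} = (r_2 − r_1²) / (1 − r_1²)
r_1² = (0.77)² = 0.5929
Numerator = 0.577 − 0.5929 = -0.0159; denominator = 1 − 0.5929 = 0.4071
φ_{22} = -0.0159 / 0.4071 = -0.039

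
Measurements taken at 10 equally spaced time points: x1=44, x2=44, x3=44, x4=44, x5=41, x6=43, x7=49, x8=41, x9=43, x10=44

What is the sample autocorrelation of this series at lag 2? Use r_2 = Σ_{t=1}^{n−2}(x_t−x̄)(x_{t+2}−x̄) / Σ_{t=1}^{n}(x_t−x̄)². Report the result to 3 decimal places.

-0.403

Mean x̄ = (44 + 44 + 44 + 44 + 41 + 43 + 49 + 41 + 43 + 44)/10 = 43.7000
Numerator Σ_{t=1}^{8}(x_t−x̄)(x_{t+2}−x̄) = -17.7800
Denominator Σ(x_t−x̄)² = 44.1000
r_2 = -17.7800 / 44.1000 = -0.403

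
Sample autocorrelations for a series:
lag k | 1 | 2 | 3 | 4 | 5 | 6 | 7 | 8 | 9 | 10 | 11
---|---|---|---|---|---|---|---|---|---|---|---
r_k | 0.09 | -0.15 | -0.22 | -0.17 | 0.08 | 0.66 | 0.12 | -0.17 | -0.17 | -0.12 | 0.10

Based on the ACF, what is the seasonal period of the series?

6

The largest autocorrelation is r_6 = 0.66; the remaining lags stay at or below 0.12.
The dominant spike at lag 6 indicates a seasonal period of 6.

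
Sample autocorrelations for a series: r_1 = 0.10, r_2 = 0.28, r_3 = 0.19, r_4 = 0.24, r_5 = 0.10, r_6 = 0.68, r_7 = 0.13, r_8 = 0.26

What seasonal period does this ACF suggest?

6

The largest autocorrelation is r_6 = 0.68; the remaining lags stay at or below 0.28.
The dominant spike at lag 6 indicates a seasonal period of 6.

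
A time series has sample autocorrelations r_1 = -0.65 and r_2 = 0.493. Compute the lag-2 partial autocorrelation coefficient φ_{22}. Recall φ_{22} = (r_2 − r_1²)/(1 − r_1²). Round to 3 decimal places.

φ_{22} = (r_2 − r_1²) / (1 − r_1²)
r_1² = (-0.65)² = 0.4225
Numerator = 0.493 − 0.4225 = 0.0705; denominator = 1 − 0.4225 = 0.5775
φ_{22} = 0.0705 / 0.5775 = 0.122

0.122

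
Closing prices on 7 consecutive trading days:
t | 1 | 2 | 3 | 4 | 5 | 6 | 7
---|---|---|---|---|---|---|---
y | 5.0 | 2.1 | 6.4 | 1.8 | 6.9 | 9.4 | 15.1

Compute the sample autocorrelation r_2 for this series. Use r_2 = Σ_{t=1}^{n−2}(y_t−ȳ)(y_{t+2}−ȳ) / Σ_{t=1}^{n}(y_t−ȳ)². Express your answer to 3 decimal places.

Mean ȳ = (5.0 + 2.1 + 6.4 + 1.8 + 6.9 + 9.4 + 15.1)/7 = 6.6714
Σ(y_t−ȳ)(y_{t+2}−ȳ) = (0.4537) + (22.2694) + (-0.0620) + (-13.2920) + (1.9265) = 11.2955
Denominator Σ(y_t−ȳ)² = 126.0343
r_2 = 11.2955 / 126.0343 = 0.090

0.090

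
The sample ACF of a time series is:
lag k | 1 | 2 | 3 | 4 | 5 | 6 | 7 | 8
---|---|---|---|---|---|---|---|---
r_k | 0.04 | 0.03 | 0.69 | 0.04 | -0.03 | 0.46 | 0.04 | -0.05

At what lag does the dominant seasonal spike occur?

3

The largest autocorrelation is r_3 = 0.69, with a weaker echo at lag 6 (0.46); the remaining lags stay at or below 0.04.
The dominant spike at lag 3 indicates a seasonal period of 3.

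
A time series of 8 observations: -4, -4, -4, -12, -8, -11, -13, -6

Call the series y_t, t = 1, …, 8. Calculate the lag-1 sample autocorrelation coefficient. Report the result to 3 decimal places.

Mean ȳ = (-4 − 4 − 4 − 12 − 8 − 11 − 13 − 6)/8 = -7.7500
Deviations from mean: 3.7500, 3.7500, 3.7500, -4.2500, -0.2500, -3.2500, -5.2500, 1.7500
Σ(y_t−ȳ)(y_{t+1}−ȳ) = (14.0625) + (14.0625) + (-15.9375) + (1.0625) + (0.8125) + (17.0625) + (-9.1875) = 21.9375
Denominator Σ(y_t−ȳ)² = 101.5000
r_1 = 21.9375 / 101.5000 = 0.216

0.216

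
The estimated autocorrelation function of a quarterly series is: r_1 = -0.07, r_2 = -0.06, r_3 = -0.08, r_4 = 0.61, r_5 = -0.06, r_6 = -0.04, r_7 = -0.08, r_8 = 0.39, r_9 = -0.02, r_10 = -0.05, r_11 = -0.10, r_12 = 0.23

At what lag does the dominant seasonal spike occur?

The largest autocorrelation is r_4 = 0.61, with weaker echoes at lags 8 (0.39) and 12 (0.23); the remaining lags stay at or below -0.02.
The dominant spike at lag 4 indicates a seasonal period of 4.

4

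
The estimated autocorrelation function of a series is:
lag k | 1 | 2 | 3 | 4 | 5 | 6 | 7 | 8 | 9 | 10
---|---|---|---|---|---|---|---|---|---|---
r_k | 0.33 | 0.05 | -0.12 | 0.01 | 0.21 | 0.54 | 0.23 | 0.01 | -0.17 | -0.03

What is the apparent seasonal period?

The largest autocorrelation is r_6 = 0.54; the remaining lags stay at or below 0.33. The elevated value at lag 1 (0.33), dropping to 0.05 at lag 2, reflects decaying short-term dependence rather than seasonality.
The dominant spike at lag 6 indicates a seasonal period of 6.

6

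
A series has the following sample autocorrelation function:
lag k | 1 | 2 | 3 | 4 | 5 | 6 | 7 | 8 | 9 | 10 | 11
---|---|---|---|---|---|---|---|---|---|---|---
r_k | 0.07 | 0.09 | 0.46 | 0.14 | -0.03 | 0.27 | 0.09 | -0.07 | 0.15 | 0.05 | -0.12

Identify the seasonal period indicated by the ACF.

3

The largest autocorrelation is r_3 = 0.46, with weaker echoes at lags 6 (0.27) and 9 (0.15); the remaining lags stay at or below 0.14.
The dominant spike at lag 3 indicates a seasonal period of 3.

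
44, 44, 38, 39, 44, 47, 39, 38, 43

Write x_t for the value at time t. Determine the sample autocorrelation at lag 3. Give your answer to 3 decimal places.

Mean x̄ = (44 + 44 + 38 + 39 + 44 + 47 + 39 + 38 + 43)/9 = 41.7778
Numerator Σ_{t=1}^{6}(x_t−x̄)(x_{t+3}−x̄) = -15.2593
Denominator Σ(x_t−x̄)² = 87.5556
r_3 = -15.2593 / 87.5556 = -0.174

-0.174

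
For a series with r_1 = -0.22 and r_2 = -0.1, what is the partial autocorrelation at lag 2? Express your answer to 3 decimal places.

φ_{22} = (r_2 − r_1²) / (1 − r_1²)
r_1² = (-0.22)² = 0.0484
Numerator = -0.1 − 0.0484 = -0.1484; denominator = 1 − 0.0484 = 0.9516
φ_{22} = -0.1484 / 0.9516 = -0.156

-0.156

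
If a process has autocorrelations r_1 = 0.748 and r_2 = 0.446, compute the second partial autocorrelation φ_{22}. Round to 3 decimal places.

-0.258

φ_{22} = (r_2 − r_1²) / (1 − r_1²)
r_1² = (0.748)² = 0.559504
Numerator = 0.446 − 0.5595 = -0.1135; denominator = 1 − 0.5595 = 0.4405
φ_{22} = -0.1135 / 0.4405 = -0.258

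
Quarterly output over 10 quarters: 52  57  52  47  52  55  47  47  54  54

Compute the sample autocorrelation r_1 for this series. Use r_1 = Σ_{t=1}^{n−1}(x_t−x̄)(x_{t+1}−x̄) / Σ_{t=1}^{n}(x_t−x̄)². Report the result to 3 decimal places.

0.021

Mean x̄ = (52 + 57 + 52 + 47 + 52 + 55 + 47 + 47 + 54 + 54)/10 = 51.7000
Numerator Σ_{t=1}^{9}(x_t−x̄)(x_{t+1}−x̄) = 2.4100
Denominator Σ(x_t−x̄)² = 116.1000
r_1 = 2.4100 / 116.1000 = 0.021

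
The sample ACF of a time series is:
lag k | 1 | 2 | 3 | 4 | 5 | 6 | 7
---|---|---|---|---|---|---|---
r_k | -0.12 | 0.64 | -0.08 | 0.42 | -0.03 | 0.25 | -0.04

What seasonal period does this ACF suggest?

The largest autocorrelation is r_2 = 0.64, with weaker echoes at lags 4 (0.42) and 6 (0.25); the remaining lags stay at or below -0.03.
The dominant spike at lag 2 indicates a seasonal period of 2.

2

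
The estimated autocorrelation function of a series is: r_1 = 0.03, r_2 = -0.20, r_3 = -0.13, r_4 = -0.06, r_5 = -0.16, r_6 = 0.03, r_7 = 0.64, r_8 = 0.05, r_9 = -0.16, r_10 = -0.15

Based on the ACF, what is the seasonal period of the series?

The largest autocorrelation is r_7 = 0.64; the remaining lags stay at or below 0.05.
The dominant spike at lag 7 indicates a seasonal period of 7.

7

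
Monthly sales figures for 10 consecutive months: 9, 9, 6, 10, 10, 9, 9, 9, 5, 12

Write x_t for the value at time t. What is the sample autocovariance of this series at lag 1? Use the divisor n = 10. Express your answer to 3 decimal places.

Mean x̄ = (9 + 9 + 6 + 10 + 10 + 9 + 9 + 9 + 5 + 12)/10 = 8.8000
Σ_{t=1}^{9}(x_t−x̄)(x_{t+1}−x̄) = -15.0400
γ_1 = -15.0400 / 10 = -1.504

-1.504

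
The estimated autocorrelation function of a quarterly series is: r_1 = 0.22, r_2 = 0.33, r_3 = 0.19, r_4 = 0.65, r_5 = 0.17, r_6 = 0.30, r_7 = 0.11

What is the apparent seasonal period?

The largest autocorrelation is r_4 = 0.65; the remaining lags stay at or below 0.33.
The dominant spike at lag 4 indicates a seasonal period of 4.

4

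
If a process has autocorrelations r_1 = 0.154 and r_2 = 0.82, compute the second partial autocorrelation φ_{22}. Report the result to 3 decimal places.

φ_{22} = (r_2 − r_1²) / (1 − r_1²)
r_1² = (0.154)² = 0.023716
Numerator = 0.82 − 0.0237 = 0.7963; denominator = 1 − 0.0237 = 0.9763
φ_{22} = 0.7963 / 0.9763 = 0.816

0.816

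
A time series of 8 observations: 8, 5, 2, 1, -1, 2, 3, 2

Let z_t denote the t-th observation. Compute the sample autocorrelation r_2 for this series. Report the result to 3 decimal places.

-0.080

Mean z̄ = (8 + 5 + 2 + 1 − 1 + 2 + 3 + 2)/8 = 2.7500
Deviations from mean: 5.2500, 2.2500, -0.7500, -1.7500, -3.7500, -0.7500, 0.2500, -0.7500
Σ(z_t−z̄)(z_{t+2}−z̄) = (-3.9375) + (-3.9375) + (2.8125) + (1.3125) + (-0.9375) + (0.5625) = -4.1250
Denominator Σ(z_t−z̄)² = 51.5000
r_2 = -4.1250 / 51.5000 = -0.080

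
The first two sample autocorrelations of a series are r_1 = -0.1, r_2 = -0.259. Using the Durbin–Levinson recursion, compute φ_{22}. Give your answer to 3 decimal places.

φ_{22} = (r_2 − r_1²) / (1 − r_1²)
r_1² = (-0.1)² = 0.01
Numerator = -0.259 − 0.0100 = -0.2690; denominator = 1 − 0.0100 = 0.9900
φ_{22} = -0.2690 / 0.9900 = -0.272

-0.272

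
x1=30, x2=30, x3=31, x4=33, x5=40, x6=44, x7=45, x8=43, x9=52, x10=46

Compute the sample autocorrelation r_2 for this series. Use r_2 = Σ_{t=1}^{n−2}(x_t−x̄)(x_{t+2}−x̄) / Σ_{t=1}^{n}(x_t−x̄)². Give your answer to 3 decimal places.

Mean x̄ = (30 + 30 + 31 + 33 + 40 + 44 + 45 + 43 + 52 + 46)/10 = 39.4000
Numerator Σ_{t=1}^{8}(x_t−x̄)(x_{t+2}−x̄) = 218.8800
Denominator Σ(x_t−x̄)² = 556.4000
r_2 = 218.8800 / 556.4000 = 0.393

0.393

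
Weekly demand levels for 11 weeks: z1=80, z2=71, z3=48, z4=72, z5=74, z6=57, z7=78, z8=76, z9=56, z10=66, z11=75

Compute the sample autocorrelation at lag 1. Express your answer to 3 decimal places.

-0.236

Mean z̄ = (80 + 71 + 48 + 72 + 74 + 57 + 78 + 76 + 56 + 66 + 75)/11 = 68.4545
Numerator Σ_{t=1}^{10}(z_t−z̄)(z_{t+1}−z̄) = -255.8430
Denominator Σ(z_t−z̄)² = 1084.7273
r_1 = -255.8430 / 1084.7273 = -0.236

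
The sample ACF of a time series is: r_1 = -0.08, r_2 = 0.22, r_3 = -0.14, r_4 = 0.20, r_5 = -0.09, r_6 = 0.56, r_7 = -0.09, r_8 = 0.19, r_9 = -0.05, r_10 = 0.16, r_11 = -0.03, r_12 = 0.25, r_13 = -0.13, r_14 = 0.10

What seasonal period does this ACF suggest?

The largest autocorrelation is r_6 = 0.56, with a weaker echo at lag 12 (0.25); the remaining lags stay at or below 0.22.
The dominant spike at lag 6 indicates a seasonal period of 6.

6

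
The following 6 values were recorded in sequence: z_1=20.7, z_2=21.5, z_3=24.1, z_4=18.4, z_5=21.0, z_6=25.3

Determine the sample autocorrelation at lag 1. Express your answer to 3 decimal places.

Mean z̄ = (20.7 + 21.5 + 24.1 + 18.4 + 21.0 + 25.3)/6 = 21.8333
Deviations from mean: -1.1333, -0.3333, 2.2667, -3.4333, -0.8333, 3.4667
Σ(z_t−z̄)(z_{t+1}−z̄) = (0.3778) + (-0.7556) + (-7.7822) + (2.8611) + (-2.8889) = -8.1878
Denominator Σ(z_t−z̄)² = 31.0333
r_1 = -8.1878 / 31.0333 = -0.264

-0.264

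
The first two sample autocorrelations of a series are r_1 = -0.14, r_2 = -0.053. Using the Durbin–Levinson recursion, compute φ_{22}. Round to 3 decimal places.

-0.074

φ_{22} = (r_2 − r_1²) / (1 − r_1²)
r_1² = (-0.14)² = 0.0196
Numerator = -0.053 − 0.0196 = -0.0726; denominator = 1 − 0.0196 = 0.9804
φ_{22} = -0.0726 / 0.9804 = -0.074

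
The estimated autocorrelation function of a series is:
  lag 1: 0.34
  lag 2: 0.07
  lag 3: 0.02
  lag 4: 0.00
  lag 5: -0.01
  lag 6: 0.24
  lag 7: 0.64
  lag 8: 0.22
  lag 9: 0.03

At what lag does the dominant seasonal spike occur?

The largest autocorrelation is r_7 = 0.64; the remaining lags stay at or below 0.34. The elevated value at lag 1 (0.34), dropping to 0.07 at lag 2, reflects decaying short-term dependence rather than seasonality.
The dominant spike at lag 7 indicates a seasonal period of 7.

7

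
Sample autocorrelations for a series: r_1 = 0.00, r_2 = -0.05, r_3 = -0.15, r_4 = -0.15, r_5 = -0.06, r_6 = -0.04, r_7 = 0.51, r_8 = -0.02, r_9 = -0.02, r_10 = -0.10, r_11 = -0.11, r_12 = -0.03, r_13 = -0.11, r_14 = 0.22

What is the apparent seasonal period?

The largest autocorrelation is r_7 = 0.51, with a weaker echo at lag 14 (0.22); the remaining lags stay at or below 0.00.
The dominant spike at lag 7 indicates a seasonal period of 7.

7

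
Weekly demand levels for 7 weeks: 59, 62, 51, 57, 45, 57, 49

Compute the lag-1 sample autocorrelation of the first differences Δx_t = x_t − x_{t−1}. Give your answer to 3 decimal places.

First differences Δx: 3, -11, 6, -12, 12, -8
Mean of differences = -1.6667
Numerator Σ(Δx_t−Δx̄)(Δx_{t+1}−Δx̄) = -422.1111
Denominator Σ(Δx_t−Δx̄)² = 501.3333
r_1(Δx) = -422.1111 / 501.3333 = -0.842

-0.842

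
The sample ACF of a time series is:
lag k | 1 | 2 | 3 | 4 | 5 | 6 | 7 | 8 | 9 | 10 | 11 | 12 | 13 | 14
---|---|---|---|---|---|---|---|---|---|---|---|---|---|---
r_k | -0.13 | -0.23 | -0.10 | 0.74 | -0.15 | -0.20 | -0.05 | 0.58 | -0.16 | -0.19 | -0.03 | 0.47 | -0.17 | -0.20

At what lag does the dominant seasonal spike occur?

4

The largest autocorrelation is r_4 = 0.74, with weaker echoes at lags 8 (0.58) and 12 (0.47); the remaining lags stay at or below -0.03.
The dominant spike at lag 4 indicates a seasonal period of 4.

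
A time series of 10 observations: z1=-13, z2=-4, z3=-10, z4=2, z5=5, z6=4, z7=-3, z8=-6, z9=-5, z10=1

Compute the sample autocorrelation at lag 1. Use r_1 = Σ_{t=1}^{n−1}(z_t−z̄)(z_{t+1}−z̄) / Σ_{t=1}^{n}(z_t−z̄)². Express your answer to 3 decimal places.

0.238

Mean z̄ = (-13 − 4 − 10 + 2 + 5 + 4 − 3 − 6 − 5 + 1)/10 = -2.9000
Numerator Σ_{t=1}^{9}(z_t−z̄)(z_{t+1}−z̄) = 75.2900
Denominator Σ(z_t−z̄)² = 316.9000
r_1 = 75.2900 / 316.9000 = 0.238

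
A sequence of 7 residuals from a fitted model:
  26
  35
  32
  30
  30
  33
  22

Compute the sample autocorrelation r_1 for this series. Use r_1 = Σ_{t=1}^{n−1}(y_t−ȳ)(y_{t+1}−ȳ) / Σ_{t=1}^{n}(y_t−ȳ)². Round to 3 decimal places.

-0.266

Mean ȳ = (26 + 35 + 32 + 30 + 30 + 33 + 22)/7 = 29.7143
Σ(y_t−ȳ)(y_{t+1}−ȳ) = (-19.6327) + (12.0816) + (0.6531) + (0.0816) + (0.9388) + (-25.3469) = -31.2245
Denominator Σ(y_t−ȳ)² = 117.4286
r_1 = -31.2245 / 117.4286 = -0.266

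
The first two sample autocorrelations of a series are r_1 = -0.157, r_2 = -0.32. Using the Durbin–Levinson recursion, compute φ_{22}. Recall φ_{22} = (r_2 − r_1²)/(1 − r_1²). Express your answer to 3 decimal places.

φ_{22} = (r_2 − r_1²) / (1 − r_1²)
r_1² = (-0.157)² = 0.024649
Numerator = -0.32 − 0.0246 = -0.3446; denominator = 1 − 0.0246 = 0.9754
φ_{22} = -0.3446 / 0.9754 = -0.353

-0.353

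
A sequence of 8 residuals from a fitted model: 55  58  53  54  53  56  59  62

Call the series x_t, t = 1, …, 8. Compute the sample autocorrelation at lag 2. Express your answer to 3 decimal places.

0.012

Mean x̄ = (55 + 58 + 53 + 54 + 53 + 56 + 59 + 62)/8 = 56.2500
Deviations from mean: -1.2500, 1.7500, -3.2500, -2.2500, -3.2500, -0.2500, 2.7500, 5.7500
Σ(x_t−x̄)(x_{t+2}−x̄) = (4.0625) + (-3.9375) + (10.5625) + (0.5625) + (-8.9375) + (-1.4375) = 0.8750
Denominator Σ(x_t−x̄)² = 71.5000
r_2 = 0.8750 / 71.5000 = 0.012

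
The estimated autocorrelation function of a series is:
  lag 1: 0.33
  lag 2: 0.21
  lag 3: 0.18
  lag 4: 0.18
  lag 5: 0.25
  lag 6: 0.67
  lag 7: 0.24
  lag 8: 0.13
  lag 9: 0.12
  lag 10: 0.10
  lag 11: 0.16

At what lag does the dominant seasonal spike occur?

The largest autocorrelation is r_6 = 0.67; the remaining lags stay at or below 0.33. The elevated value at lag 1 (0.33), dropping to 0.21 at lag 2, reflects decaying short-term dependence rather than seasonality.
The dominant spike at lag 6 indicates a seasonal period of 6.

6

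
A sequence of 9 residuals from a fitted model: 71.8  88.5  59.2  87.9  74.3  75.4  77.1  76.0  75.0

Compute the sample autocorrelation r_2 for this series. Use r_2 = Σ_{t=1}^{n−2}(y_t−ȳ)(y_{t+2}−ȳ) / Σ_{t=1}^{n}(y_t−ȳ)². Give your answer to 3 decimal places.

Mean ȳ = (71.8 + 88.5 + 59.2 + 87.9 + 74.3 + 75.4 + 77.1 + 76.0 + 75.0)/9 = 76.1333
Σ(y_t−ȳ)(y_{t+2}−ȳ) = (73.3778) + (145.5144) + (31.0444) + (-8.6289) + (-1.7722) + (0.0978) + (-1.0956) = 238.5378
Denominator Σ(y_t−ȳ)² = 603.0400
r_2 = 238.5378 / 603.0400 = 0.396

0.396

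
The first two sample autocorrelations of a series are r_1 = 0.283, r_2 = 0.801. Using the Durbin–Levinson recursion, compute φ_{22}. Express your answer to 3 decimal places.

φ_{22} = (r_2 − r_1²) / (1 − r_1²)
r_1² = (0.283)² = 0.080089
Numerator = 0.801 − 0.0801 = 0.7209; denominator = 1 − 0.0801 = 0.9199
φ_{22} = 0.7209 / 0.9199 = 0.784

0.784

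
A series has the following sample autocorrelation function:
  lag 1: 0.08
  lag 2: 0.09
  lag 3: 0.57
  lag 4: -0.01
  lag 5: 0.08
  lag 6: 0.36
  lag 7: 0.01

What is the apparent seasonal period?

3

The largest autocorrelation is r_3 = 0.57, with a weaker echo at lag 6 (0.36); the remaining lags stay at or below 0.09.
The dominant spike at lag 3 indicates a seasonal period of 3.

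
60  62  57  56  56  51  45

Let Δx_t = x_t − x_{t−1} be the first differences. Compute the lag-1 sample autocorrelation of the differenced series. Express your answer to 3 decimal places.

First differences Δx: 2, -5, -1, 0, -5, -6
Mean of differences = -2.5000
Numerator Σ(Δx_t−Δx̄)(Δx_{t+1}−Δx̄) = -8.7500
Denominator Σ(Δx_t−Δx̄)² = 53.5000
r_1(Δx) = -8.7500 / 53.5000 = -0.164

-0.164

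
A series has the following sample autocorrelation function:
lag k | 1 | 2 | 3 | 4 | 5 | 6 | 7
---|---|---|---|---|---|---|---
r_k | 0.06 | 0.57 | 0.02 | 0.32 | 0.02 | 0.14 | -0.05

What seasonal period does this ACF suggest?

2

The largest autocorrelation is r_2 = 0.57, with a weaker echo at lag 4 (0.32); the remaining lags stay at or below 0.14.
The dominant spike at lag 2 indicates a seasonal period of 2.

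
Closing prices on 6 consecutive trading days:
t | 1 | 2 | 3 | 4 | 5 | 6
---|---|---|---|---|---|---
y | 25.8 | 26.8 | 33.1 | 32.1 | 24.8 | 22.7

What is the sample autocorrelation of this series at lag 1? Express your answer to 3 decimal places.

Mean ȳ = (25.8 + 26.8 + 33.1 + 32.1 + 24.8 + 22.7)/6 = 27.5500
Deviations from mean: -1.7500, -0.7500, 5.5500, 4.5500, -2.7500, -4.8500
Numerator Σ_{t=1}^{5}(y_t−ȳ)(y_{t+1}−ȳ) = 23.2275
Denominator Σ(y_t−ȳ)² = 86.2150
r_1 = 23.2275 / 86.2150 = 0.269

0.269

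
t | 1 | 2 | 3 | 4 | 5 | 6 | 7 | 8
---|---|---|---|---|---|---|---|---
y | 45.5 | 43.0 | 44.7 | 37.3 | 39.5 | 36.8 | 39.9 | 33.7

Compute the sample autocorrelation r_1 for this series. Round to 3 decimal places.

Mean ȳ = (45.5 + 43.0 + 44.7 + 37.3 + 39.5 + 36.8 + 39.9 + 33.7)/8 = 40.0500
Deviations from mean: 5.4500, 2.9500, 4.6500, -2.7500, -0.5500, -3.2500, -0.1500, -6.3500
Σ(y_t−ȳ)(y_{t+1}−ȳ) = (16.0775) + (13.7175) + (-12.7875) + (1.5125) + (1.7875) + (0.4875) + (0.9525) = 21.7475
Denominator Σ(y_t−ȳ)² = 118.8000
r_1 = 21.7475 / 118.8000 = 0.183

0.183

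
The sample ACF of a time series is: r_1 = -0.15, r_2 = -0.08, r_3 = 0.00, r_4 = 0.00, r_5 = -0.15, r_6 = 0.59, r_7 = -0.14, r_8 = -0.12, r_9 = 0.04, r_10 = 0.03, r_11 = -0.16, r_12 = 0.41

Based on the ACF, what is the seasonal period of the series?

6

The largest autocorrelation is r_6 = 0.59, with a weaker echo at lag 12 (0.41); the remaining lags stay at or below 0.04.
The dominant spike at lag 6 indicates a seasonal period of 6.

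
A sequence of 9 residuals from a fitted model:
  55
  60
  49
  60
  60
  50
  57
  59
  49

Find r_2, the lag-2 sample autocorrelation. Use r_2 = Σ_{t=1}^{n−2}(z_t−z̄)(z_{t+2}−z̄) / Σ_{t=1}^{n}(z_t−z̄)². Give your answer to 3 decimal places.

Mean z̄ = (55 + 60 + 49 + 60 + 60 + 50 + 57 + 59 + 49)/9 = 55.4444
Numerator Σ_{t=1}^{7}(z_t−z̄)(z_{t+2}−z̄) = -52.8395
Denominator Σ(z_t−z̄)² = 190.2222
r_2 = -52.8395 / 190.2222 = -0.278

-0.278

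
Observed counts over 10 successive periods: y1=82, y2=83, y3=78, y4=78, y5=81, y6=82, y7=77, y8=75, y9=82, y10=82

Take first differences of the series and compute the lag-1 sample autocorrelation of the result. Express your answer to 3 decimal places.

First differences Δy: 1, -5, 0, 3, 1, -5, -2, 7, 0
Mean of differences = 0.0000
Numerator Σ(Δy_t−Δȳ)(Δy_{t+1}−Δȳ) = -11.0000
Denominator Σ(Δy_t−Δȳ)² = 114.0000
r_1(Δy) = -11.0000 / 114.0000 = -0.096

-0.096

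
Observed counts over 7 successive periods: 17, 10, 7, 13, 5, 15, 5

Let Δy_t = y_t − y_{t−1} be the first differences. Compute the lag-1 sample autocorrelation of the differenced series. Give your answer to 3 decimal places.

First differences Δy: -7, -3, 6, -8, 10, -10
Mean of differences = -2.0000
Numerator Σ(Δy_t−Δȳ)(Δy_{t+1}−Δȳ) = -219.0000
Denominator Σ(Δy_t−Δȳ)² = 334.0000
r_1(Δy) = -219.0000 / 334.0000 = -0.656

-0.656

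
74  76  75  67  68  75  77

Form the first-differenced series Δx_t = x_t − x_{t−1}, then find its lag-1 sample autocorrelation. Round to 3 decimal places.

First differences Δx: 2, -1, -8, 1, 7, 2
Mean of differences = 0.5000
Numerator Σ(Δx_t−Δx̄)(Δx_{t+1}−Δx̄) = 19.2500
Denominator Σ(Δx_t−Δx̄)² = 121.5000
r_1(Δx) = 19.2500 / 121.5000 = 0.158

0.158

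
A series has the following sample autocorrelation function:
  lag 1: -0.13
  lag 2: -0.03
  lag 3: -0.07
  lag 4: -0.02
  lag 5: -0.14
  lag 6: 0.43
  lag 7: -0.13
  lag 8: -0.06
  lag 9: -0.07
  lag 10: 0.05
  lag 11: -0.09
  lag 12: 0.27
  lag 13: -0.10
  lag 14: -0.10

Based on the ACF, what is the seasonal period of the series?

6

The largest autocorrelation is r_6 = 0.43, with a weaker echo at lag 12 (0.27); the remaining lags stay at or below 0.05.
The dominant spike at lag 6 indicates a seasonal period of 6.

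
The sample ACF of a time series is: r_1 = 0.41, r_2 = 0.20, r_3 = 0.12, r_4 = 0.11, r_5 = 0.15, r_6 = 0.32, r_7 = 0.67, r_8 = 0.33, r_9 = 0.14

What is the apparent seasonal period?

The largest autocorrelation is r_7 = 0.67; the remaining lags stay at or below 0.41. The elevated value at lag 1 (0.41), dropping to 0.20 at lag 2, reflects decaying short-term dependence rather than seasonality.
The dominant spike at lag 7 indicates a seasonal period of 7.

7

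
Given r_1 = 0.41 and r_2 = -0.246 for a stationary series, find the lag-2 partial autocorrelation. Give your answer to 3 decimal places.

-0.498

φ_{22} = (r_2 − r_1²) / (1 − r_1²)
r_1² = (0.41)² = 0.1681
Numerator = -0.246 − 0.1681 = -0.4141; denominator = 1 − 0.1681 = 0.8319
φ_{22} = -0.4141 / 0.8319 = -0.498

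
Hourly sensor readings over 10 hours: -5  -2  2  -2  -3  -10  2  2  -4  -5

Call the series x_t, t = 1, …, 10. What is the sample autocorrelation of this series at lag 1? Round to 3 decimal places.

Mean x̄ = (-5 − 2 + 2 − 2 − 3 − 10 + 2 + 2 − 4 − 5)/10 = -2.5000
Numerator Σ_{t=1}^{9}(x_t−x̄)(x_{t+1}−x̄) = -9.7500
Denominator Σ(x_t−x̄)² = 132.5000
r_1 = -9.7500 / 132.5000 = -0.074

-0.074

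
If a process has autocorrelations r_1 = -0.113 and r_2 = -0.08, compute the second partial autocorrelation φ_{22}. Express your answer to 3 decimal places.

-0.094

φ_{22} = (r_2 − r_1²) / (1 − r_1²)
r_1² = (-0.113)² = 0.012769
Numerator = -0.08 − 0.0128 = -0.0928; denominator = 1 − 0.0128 = 0.9872
φ_{22} = -0.0928 / 0.9872 = -0.094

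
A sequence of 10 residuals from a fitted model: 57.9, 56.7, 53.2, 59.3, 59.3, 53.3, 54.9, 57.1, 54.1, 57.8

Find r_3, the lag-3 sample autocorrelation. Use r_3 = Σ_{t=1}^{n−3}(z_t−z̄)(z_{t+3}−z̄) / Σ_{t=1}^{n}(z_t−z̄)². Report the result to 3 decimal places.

0.365

Mean z̄ = (57.9 + 56.7 + 53.2 + 59.3 + 59.3 + 53.3 + 54.9 + 57.1 + 54.1 + 57.8)/10 = 56.3600
Σ(z_t−z̄)(z_{t+3}−z̄) = (4.5276) + (0.9996) + (9.6696) + (-4.2924) + (2.1756) + (6.9156) + (-2.1024) = 17.8932
Denominator Σ(z_t−z̄)² = 48.9840
r_3 = 17.8932 / 48.9840 = 0.365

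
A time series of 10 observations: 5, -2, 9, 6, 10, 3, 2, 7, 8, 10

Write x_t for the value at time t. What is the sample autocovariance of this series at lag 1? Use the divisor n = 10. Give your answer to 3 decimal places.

-1.104

Mean x̄ = (5 − 2 + 9 + 6 + 10 + 3 + 2 + 7 + 8 + 10)/10 = 5.8000
Σ_{t=1}^{9}(x_t−x̄)(x_{t+1}−x̄) = -11.0400
γ_1 = -11.0400 / 10 = -1.104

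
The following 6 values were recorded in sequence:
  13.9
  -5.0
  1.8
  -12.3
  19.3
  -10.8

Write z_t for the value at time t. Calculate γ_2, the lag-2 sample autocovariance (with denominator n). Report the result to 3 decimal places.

Mean z̄ = (13.9 − 5.0 + 1.8 − 12.3 + 19.3 − 10.8)/6 = 1.1500
Deviations: 12.7500, -6.1500, 0.6500, -13.4500, 18.1500, -11.9500
Σ_{t=1}^{4}(z_t−z̄)(z_{t+2}−z̄) = 263.5300
γ_2 = 263.5300 / 6 = 43.922

43.922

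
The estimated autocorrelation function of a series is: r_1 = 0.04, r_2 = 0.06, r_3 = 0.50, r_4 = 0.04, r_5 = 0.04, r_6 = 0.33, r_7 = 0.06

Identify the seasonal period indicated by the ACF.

The largest autocorrelation is r_3 = 0.50, with a weaker echo at lag 6 (0.33); the remaining lags stay at or below 0.06.
The dominant spike at lag 3 indicates a seasonal period of 3.

3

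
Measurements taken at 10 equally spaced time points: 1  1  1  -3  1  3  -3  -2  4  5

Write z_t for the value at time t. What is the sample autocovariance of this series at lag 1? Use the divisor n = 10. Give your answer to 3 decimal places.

Mean z̄ = (1 + 1 + 1 − 3 + 1 + 3 − 3 − 2 + 4 + 5)/10 = 0.8000
Σ_{t=1}^{9}(z_t−z̄)(z_{t+1}−z̄) = 5.7600
γ_1 = 5.7600 / 10 = 0.576

0.576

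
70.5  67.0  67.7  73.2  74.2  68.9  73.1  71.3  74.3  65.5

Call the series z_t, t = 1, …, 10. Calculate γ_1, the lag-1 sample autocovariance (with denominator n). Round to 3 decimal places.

-1.213

Mean z̄ = (70.5 + 67.0 + 67.7 + 73.2 + 74.2 + 68.9 + 73.1 + 71.3 + 74.3 + 65.5)/10 = 70.5700
Σ_{t=1}^{9}(z_t−z̄)(z_{t+1}−z̄) = -12.1339
γ_1 = -12.1339 / 10 = -1.213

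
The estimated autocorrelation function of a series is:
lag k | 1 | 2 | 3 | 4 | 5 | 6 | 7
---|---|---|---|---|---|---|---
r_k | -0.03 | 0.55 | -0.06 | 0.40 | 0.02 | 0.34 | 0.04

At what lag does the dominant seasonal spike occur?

The largest autocorrelation is r_2 = 0.55, with weaker echoes at lags 4 (0.40) and 6 (0.34); the remaining lags stay at or below 0.04.
The dominant spike at lag 2 indicates a seasonal period of 2.

2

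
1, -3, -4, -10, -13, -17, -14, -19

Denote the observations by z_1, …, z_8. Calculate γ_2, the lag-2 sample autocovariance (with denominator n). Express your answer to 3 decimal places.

Mean z̄ = (1 − 3 − 4 − 10 − 13 − 17 − 14 − 19)/8 = -9.8750
Deviations: 10.8750, 6.8750, 5.8750, -0.1250, -3.1250, -7.1250, -4.1250, -9.1250
Σ_{t=1}^{6}(z_t−z̄)(z_{t+2}−z̄) = 123.4688
γ_2 = 123.4688 / 8 = 15.434

15.434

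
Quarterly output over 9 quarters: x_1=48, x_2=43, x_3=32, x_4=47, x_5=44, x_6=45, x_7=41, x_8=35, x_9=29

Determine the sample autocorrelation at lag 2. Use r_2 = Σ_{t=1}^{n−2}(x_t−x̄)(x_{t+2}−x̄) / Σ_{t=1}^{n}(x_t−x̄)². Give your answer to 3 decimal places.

-0.205

Mean x̄ = (48 + 43 + 32 + 47 + 44 + 45 + 41 + 35 + 29)/9 = 40.4444
Σ(x_t−x̄)(x_{t+2}−x̄) = (-63.8025) + (16.7531) + (-30.0247) + (29.8642) + (1.9753) + (-24.8025) + (-6.3580) = -76.3951
Denominator Σ(x_t−x̄)² = 372.2222
r_2 = -76.3951 / 372.2222 = -0.205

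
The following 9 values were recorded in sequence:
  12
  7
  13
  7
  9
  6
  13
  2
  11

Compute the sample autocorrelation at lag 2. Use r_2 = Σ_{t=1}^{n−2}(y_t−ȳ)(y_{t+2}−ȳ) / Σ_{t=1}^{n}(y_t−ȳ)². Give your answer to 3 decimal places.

0.463

Mean ȳ = (12 + 7 + 13 + 7 + 9 + 6 + 13 + 2 + 11)/9 = 8.8889
Numerator Σ_{t=1}^{7}(y_t−ȳ)(y_{t+2}−ȳ) = 51.3086
Denominator Σ(y_t−ȳ)² = 110.8889
r_2 = 51.3086 / 110.8889 = 0.463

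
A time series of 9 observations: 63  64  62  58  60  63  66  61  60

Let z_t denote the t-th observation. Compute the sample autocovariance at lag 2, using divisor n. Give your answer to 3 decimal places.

Mean z̄ = (63 + 64 + 62 + 58 + 60 + 63 + 66 + 61 + 60)/9 = 61.8889
Σ_{t=1}^{7}(z_t−z̄)(z_{t+2}−z̄) = -29.1358
γ_2 = -29.1358 / 9 = -3.237

-3.237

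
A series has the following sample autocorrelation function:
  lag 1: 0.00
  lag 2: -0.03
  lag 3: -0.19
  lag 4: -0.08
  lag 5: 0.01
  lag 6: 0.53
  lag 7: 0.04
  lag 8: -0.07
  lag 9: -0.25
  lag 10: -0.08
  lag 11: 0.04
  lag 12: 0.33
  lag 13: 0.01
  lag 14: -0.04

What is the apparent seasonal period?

The largest autocorrelation is r_6 = 0.53, with a weaker echo at lag 12 (0.33); the remaining lags stay at or below 0.04.
The dominant spike at lag 6 indicates a seasonal period of 6.

6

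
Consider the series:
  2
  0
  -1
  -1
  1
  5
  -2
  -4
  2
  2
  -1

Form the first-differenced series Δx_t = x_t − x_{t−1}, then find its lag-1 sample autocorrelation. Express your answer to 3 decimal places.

-0.127

First differences Δx: -2, -1, 0, 2, 4, -7, -2, 6, 0, -3
Mean of differences = -0.3000
Numerator Σ(Δx_t−Δx̄)(Δx_{t+1}−Δx̄) = -15.4900
Denominator Σ(Δx_t−Δx̄)² = 122.1000
r_1(Δx) = -15.4900 / 122.1000 = -0.127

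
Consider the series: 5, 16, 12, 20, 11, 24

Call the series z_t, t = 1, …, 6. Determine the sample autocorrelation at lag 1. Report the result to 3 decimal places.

-0.365

Mean z̄ = (5 + 16 + 12 + 20 + 11 + 24)/6 = 14.6667
Numerator Σ_{t=1}^{5}(z_t−z̄)(z_{t+1}−z̄) = -84.4444
Denominator Σ(z_t−z̄)² = 231.3333
r_1 = -84.4444 / 231.3333 = -0.365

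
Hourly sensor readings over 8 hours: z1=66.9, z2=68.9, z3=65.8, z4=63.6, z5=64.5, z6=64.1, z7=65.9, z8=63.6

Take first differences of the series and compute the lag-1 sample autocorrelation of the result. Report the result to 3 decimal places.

-0.311

First differences Δz: 2.0, -3.1, -2.2, 0.9, -0.4, 1.8, -2.3
Mean of differences = -0.4714
Numerator Σ(Δz_t−Δz̄)(Δz_{t+1}−Δz̄) = -8.2165
Denominator Σ(Δz_t−Δz̄)² = 26.3943
r_1(Δz) = -8.2165 / 26.3943 = -0.311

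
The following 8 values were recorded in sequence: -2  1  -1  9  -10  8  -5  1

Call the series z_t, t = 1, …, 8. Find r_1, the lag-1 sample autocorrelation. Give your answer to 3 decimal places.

Mean z̄ = (-2 + 1 − 1 + 9 − 10 + 8 − 5 + 1)/8 = 0.1250
Σ(z_t−z̄)(z_{t+1}−z̄) = (-1.8594) + (-0.9844) + (-9.9844) + (-89.8594) + (-79.7344) + (-40.3594) + (-4.4844) = -227.2656
Denominator Σ(z_t−z̄)² = 276.8750
r_1 = -227.2656 / 276.8750 = -0.821

-0.821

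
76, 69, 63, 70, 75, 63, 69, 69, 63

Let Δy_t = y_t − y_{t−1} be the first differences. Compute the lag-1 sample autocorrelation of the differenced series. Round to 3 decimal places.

-0.282

First differences Δy: -7, -6, 7, 5, -12, 6, 0, -6
Mean of differences = -1.6250
Numerator Σ(Δy_t−Δȳ)(Δy_{t+1}−Δȳ) = -99.6406
Denominator Σ(Δy_t−Δȳ)² = 353.8750
r_1(Δy) = -99.6406 / 353.8750 = -0.282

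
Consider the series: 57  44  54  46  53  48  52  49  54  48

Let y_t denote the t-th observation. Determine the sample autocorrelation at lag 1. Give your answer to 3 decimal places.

Mean ȳ = (57 + 44 + 54 + 46 + 53 + 48 + 52 + 49 + 54 + 48)/10 = 50.5000
Numerator Σ_{t=1}^{9}(y_t−ȳ)(y_{t+1}−ȳ) = -118.2500
Denominator Σ(y_t−ȳ)² = 152.5000
r_1 = -118.2500 / 152.5000 = -0.775

-0.775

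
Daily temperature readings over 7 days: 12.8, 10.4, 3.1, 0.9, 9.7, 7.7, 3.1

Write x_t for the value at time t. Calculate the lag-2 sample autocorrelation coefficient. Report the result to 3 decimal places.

-0.583

Mean x̄ = (12.8 + 10.4 + 3.1 + 0.9 + 9.7 + 7.7 + 3.1)/7 = 6.8143
Numerator Σ_{t=1}^{5}(x_t−x̄)(x_{t+2}−x̄) = -70.1147
Denominator Σ(x_t−x̄)² = 120.3686
r_2 = -70.1147 / 120.3686 = -0.583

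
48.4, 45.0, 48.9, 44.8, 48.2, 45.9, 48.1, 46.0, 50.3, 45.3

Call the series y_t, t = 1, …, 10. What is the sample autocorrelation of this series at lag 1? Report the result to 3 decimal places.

-0.791

Mean ȳ = (48.4 + 45.0 + 48.9 + 44.8 + 48.2 + 45.9 + 48.1 + 46.0 + 50.3 + 45.3)/10 = 47.0900
Numerator Σ_{t=1}^{9}(y_t−ȳ)(y_{t+1}−ȳ) = -26.0761
Denominator Σ(y_t−ȳ)² = 32.9690
r_1 = -26.0761 / 32.9690 = -0.791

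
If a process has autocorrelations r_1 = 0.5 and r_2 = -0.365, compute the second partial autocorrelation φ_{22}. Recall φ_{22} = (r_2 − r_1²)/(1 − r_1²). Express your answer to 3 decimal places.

φ_{22} = (r_2 − r_1²) / (1 − r_1²)
r_1² = (0.5)² = 0.25
Numerator = -0.365 − 0.2500 = -0.6150; denominator = 1 − 0.2500 = 0.7500
φ_{22} = -0.6150 / 0.7500 = -0.820

-0.820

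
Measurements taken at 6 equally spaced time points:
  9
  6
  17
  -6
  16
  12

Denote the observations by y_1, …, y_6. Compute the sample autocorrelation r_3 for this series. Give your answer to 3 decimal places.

0.008

Mean ȳ = (9 + 6 + 17 − 6 + 16 + 12)/6 = 9.0000
Deviations from mean: 0.0000, -3.0000, 8.0000, -15.0000, 7.0000, 3.0000
Σ(y_t−ȳ)(y_{t+3}−ȳ) = (0.0000) + (-21.0000) + (24.0000) = 3.0000
Denominator Σ(y_t−ȳ)² = 356.0000
r_3 = 3.0000 / 356.0000 = 0.008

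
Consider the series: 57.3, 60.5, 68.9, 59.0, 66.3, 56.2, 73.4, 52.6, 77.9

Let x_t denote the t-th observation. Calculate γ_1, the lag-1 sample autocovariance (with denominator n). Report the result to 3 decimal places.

-43.509

Mean x̄ = (57.3 + 60.5 + 68.9 + 59.0 + 66.3 + 56.2 + 73.4 + 52.6 + 77.9)/9 = 63.5667
Σ_{t=1}^{8}(x_t−x̄)(x_{t+1}−x̄) = -391.5778
γ_1 = -391.5778 / 9 = -43.509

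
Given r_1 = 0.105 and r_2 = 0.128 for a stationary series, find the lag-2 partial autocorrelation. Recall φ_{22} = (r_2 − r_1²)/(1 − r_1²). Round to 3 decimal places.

φ_{22} = (r_2 − r_1²) / (1 − r_1²)
r_1² = (0.105)² = 0.011025
Numerator = 0.128 − 0.0110 = 0.1170; denominator = 1 − 0.0110 = 0.9890
φ_{22} = 0.1170 / 0.9890 = 0.118

0.118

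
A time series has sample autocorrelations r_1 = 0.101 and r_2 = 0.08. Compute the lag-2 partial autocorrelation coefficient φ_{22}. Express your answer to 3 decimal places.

φ_{22} = (r_2 − r_1²) / (1 − r_1²)
r_1² = (0.101)² = 0.010201
Numerator = 0.08 − 0.0102 = 0.0698; denominator = 1 − 0.0102 = 0.9898
φ_{22} = 0.0698 / 0.9898 = 0.071

0.071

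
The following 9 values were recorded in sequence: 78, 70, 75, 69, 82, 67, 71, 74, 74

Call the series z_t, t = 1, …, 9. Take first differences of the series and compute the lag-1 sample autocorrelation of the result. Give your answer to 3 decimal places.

-0.718

First differences Δz: -8, 5, -6, 13, -15, 4, 3, 0
Mean of differences = -0.5000
Numerator Σ(Δz_t−Δz̄)(Δz_{t+1}−Δz̄) = -389.2500
Denominator Σ(Δz_t−Δz̄)² = 542.0000
r_1(Δz) = -389.2500 / 542.0000 = -0.718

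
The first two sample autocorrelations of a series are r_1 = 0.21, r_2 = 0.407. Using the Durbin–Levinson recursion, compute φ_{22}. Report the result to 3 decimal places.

0.380

φ_{22} = (r_2 − r_1²) / (1 − r_1²)
r_1² = (0.21)² = 0.0441
Numerator = 0.407 − 0.0441 = 0.3629; denominator = 1 − 0.0441 = 0.9559
φ_{22} = 0.3629 / 0.9559 = 0.380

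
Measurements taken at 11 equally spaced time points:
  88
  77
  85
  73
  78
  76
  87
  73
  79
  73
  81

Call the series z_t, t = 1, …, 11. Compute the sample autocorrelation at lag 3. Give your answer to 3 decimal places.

-0.558

Mean z̄ = (88 + 77 + 85 + 73 + 78 + 76 + 87 + 73 + 79 + 73 + 81)/11 = 79.0909
Numerator Σ_{t=1}^{8}(z_t−z̄)(z_{t+3}−z̄) = -171.2975
Denominator Σ(z_t−z̄)² = 306.9091
r_3 = -171.2975 / 306.9091 = -0.558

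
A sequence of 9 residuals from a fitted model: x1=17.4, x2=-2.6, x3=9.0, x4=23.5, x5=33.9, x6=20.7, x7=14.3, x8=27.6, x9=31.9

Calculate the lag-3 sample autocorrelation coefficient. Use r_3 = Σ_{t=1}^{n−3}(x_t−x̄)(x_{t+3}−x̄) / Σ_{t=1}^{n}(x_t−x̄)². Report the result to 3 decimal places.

Mean x̄ = (17.4 − 2.6 + 9.0 + 23.5 + 33.9 + 20.7 + 14.3 + 27.6 + 31.9)/9 = 19.5222
Numerator Σ_{t=1}^{6}(x_t−x̄)(x_{t+3}−x̄) = -228.9570
Denominator Σ(x_t−x̄)² = 1074.2756
r_3 = -228.9570 / 1074.2756 = -0.213

-0.213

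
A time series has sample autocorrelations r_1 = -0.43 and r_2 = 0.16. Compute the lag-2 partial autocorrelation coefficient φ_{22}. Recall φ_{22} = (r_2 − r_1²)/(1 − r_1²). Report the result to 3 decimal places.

φ_{22} = (r_2 − r_1²) / (1 − r_1²)
r_1² = (-0.43)² = 0.1849
Numerator = 0.16 − 0.1849 = -0.0249; denominator = 1 − 0.1849 = 0.8151
φ_{22} = -0.0249 / 0.8151 = -0.031

-0.031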